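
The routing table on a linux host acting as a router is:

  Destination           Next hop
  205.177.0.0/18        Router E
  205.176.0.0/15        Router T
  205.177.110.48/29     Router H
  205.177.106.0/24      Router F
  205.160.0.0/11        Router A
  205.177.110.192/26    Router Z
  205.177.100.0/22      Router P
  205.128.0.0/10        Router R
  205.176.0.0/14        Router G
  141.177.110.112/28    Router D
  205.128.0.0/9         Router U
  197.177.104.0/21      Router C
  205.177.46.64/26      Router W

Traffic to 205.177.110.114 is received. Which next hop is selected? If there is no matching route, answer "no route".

Routes whose prefix contains 205.177.110.114:
  205.128.0.0/9 (205.128.0.0 - 205.255.255.255) -> Router U
  205.128.0.0/10 (205.128.0.0 - 205.191.255.255) -> Router R
  205.160.0.0/11 (205.160.0.0 - 205.191.255.255) -> Router A
  205.176.0.0/14 (205.176.0.0 - 205.179.255.255) -> Router G
  205.176.0.0/15 (205.176.0.0 - 205.177.255.255) -> Router T
More-specific entries that do NOT match:
  205.177.110.48/29 (205.177.110.48 - 205.177.110.55) does not contain 205.177.110.114
  141.177.110.112/28 (141.177.110.112 - 141.177.110.127) does not contain 205.177.110.114
  205.177.110.192/26 (205.177.110.192 - 205.177.110.255) does not contain 205.177.110.114
  205.177.46.64/26 (205.177.46.64 - 205.177.46.127) does not contain 205.177.110.114
  205.177.106.0/24 (205.177.106.0 - 205.177.106.255) does not contain 205.177.110.114
  205.177.100.0/22 (205.177.100.0 - 205.177.103.255) does not contain 205.177.110.114
  197.177.104.0/21 (197.177.104.0 - 197.177.111.255) does not contain 205.177.110.114
  205.177.0.0/18 (205.177.0.0 - 205.177.63.255) does not contain 205.177.110.114
Longest matching prefix is /15 -> next hop Router T.

Router T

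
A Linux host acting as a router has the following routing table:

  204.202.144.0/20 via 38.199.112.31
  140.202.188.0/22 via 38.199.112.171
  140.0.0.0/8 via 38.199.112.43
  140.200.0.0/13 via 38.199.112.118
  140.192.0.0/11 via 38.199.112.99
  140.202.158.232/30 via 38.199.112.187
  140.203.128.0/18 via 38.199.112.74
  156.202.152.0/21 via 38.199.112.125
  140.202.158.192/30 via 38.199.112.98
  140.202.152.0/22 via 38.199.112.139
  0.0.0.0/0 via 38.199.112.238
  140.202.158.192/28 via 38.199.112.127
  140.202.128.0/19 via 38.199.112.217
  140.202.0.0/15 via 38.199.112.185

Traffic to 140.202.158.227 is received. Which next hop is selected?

38.199.112.217

Routes whose prefix contains 140.202.158.227:
  0.0.0.0/0 (default, matches everything) -> 38.199.112.238
  140.0.0.0/8 (140.0.0.0 - 140.255.255.255) -> 38.199.112.43
  140.192.0.0/11 (140.192.0.0 - 140.223.255.255) -> 38.199.112.99
  140.200.0.0/13 (140.200.0.0 - 140.207.255.255) -> 38.199.112.118
  140.202.0.0/15 (140.202.0.0 - 140.203.255.255) -> 38.199.112.185
  140.202.128.0/19 (140.202.128.0 - 140.202.159.255) -> 38.199.112.217
More-specific entries that do NOT match:
  140.202.158.232/30 (140.202.158.232 - 140.202.158.235) does not contain 140.202.158.227
  140.202.158.192/30 (140.202.158.192 - 140.202.158.195) does not contain 140.202.158.227
  140.202.158.192/28 (140.202.158.192 - 140.202.158.207) does not contain 140.202.158.227
  140.202.188.0/22 (140.202.188.0 - 140.202.191.255) does not contain 140.202.158.227
  140.202.152.0/22 (140.202.152.0 - 140.202.155.255) does not contain 140.202.158.227
  156.202.152.0/21 (156.202.152.0 - 156.202.159.255) does not contain 140.202.158.227
  204.202.144.0/20 (204.202.144.0 - 204.202.159.255) does not contain 140.202.158.227
Longest matching prefix is /19 -> next hop 38.199.112.217.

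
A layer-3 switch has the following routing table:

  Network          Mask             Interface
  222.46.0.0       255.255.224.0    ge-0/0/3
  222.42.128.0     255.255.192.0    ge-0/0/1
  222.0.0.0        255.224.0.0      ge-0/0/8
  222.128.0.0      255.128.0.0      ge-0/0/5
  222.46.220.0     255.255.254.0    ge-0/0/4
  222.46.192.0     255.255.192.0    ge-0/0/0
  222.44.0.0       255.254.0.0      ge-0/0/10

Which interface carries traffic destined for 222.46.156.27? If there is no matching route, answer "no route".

No entry's prefix contains 222.46.156.27; there is no default route.

no route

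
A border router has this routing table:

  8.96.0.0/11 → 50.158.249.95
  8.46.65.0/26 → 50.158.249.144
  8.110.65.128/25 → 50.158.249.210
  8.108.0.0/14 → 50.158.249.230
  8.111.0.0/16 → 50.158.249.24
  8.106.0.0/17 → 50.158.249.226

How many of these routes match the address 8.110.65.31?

2

Prefixes containing 8.110.65.31:
  8.96.0.0/11 (8.96.0.0 - 8.127.255.255)
  8.108.0.0/14 (8.108.0.0 - 8.111.255.255)
Total matching entries: 2.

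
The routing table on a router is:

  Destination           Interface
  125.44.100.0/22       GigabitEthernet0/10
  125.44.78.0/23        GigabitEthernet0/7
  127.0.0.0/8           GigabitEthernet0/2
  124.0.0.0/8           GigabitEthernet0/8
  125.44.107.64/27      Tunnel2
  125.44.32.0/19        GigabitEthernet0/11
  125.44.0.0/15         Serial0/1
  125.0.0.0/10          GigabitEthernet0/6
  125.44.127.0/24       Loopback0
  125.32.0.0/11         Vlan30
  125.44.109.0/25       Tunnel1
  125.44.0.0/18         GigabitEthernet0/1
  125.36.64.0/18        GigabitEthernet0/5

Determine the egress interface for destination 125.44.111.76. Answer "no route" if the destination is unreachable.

Serial0/1

Routes whose prefix contains 125.44.111.76:
  125.0.0.0/10 (125.0.0.0 - 125.63.255.255) -> GigabitEthernet0/6
  125.32.0.0/11 (125.32.0.0 - 125.63.255.255) -> Vlan30
  125.44.0.0/15 (125.44.0.0 - 125.45.255.255) -> Serial0/1
More-specific entries that do NOT match:
  125.44.107.64/27 (125.44.107.64 - 125.44.107.95) does not contain 125.44.111.76
  125.44.109.0/25 (125.44.109.0 - 125.44.109.127) does not contain 125.44.111.76
  125.44.127.0/24 (125.44.127.0 - 125.44.127.255) does not contain 125.44.111.76
  125.44.78.0/23 (125.44.78.0 - 125.44.79.255) does not contain 125.44.111.76
  125.44.100.0/22 (125.44.100.0 - 125.44.103.255) does not contain 125.44.111.76
  125.44.32.0/19 (125.44.32.0 - 125.44.63.255) does not contain 125.44.111.76
  125.44.0.0/18 (125.44.0.0 - 125.44.63.255) does not contain 125.44.111.76
  125.36.64.0/18 (125.36.64.0 - 125.36.127.255) does not contain 125.44.111.76
Longest matching prefix is /15 -> interface Serial0/1.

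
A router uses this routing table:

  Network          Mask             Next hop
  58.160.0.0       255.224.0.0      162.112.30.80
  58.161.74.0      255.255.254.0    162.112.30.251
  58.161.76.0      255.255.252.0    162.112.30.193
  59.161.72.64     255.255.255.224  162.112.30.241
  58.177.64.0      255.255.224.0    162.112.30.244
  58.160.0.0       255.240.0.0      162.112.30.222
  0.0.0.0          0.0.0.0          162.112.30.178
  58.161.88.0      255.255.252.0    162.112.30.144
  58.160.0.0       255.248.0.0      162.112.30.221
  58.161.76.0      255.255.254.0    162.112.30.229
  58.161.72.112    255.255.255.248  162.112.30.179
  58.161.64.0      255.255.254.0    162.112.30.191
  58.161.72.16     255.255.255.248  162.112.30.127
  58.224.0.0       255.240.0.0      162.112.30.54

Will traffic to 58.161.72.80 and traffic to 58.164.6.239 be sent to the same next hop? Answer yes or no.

yes

58.161.72.80: longest match 58.160.0.0/13 -> 162.112.30.221
58.164.6.239: longest match 58.160.0.0/13 -> 162.112.30.221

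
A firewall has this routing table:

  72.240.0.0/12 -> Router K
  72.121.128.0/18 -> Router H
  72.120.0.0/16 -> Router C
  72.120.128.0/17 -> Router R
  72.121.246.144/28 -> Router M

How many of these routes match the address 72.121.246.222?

0

No listed prefix contains 72.121.246.222.
Total matching entries: 0.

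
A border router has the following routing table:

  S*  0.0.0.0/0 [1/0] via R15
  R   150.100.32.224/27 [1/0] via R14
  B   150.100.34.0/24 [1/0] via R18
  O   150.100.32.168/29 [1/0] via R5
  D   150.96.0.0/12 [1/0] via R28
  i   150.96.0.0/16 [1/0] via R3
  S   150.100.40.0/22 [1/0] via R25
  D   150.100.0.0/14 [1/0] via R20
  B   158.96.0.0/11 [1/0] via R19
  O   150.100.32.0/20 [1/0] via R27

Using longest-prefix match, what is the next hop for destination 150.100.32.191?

R27

Routes whose prefix contains 150.100.32.191:
  0.0.0.0/0 (default, matches everything) -> R15
  150.96.0.0/12 (150.96.0.0 - 150.111.255.255) -> R28
  150.100.0.0/14 (150.100.0.0 - 150.103.255.255) -> R20
  150.100.32.0/20 (150.100.32.0 - 150.100.47.255) -> R27
More-specific entries that do NOT match:
  150.100.32.168/29 (150.100.32.168 - 150.100.32.175) does not contain 150.100.32.191
  150.100.32.224/27 (150.100.32.224 - 150.100.32.255) does not contain 150.100.32.191
  150.100.34.0/24 (150.100.34.0 - 150.100.34.255) does not contain 150.100.32.191
  150.100.40.0/22 (150.100.40.0 - 150.100.43.255) does not contain 150.100.32.191
Longest matching prefix is /20 -> next hop R27.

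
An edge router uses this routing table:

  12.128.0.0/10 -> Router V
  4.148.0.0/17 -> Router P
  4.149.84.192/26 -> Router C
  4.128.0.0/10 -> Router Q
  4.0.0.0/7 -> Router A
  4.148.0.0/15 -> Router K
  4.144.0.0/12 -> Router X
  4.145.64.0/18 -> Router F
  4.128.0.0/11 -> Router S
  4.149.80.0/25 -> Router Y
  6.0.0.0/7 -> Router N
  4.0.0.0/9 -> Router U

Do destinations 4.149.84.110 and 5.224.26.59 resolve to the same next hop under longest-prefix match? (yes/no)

4.149.84.110: longest match 4.148.0.0/15 -> Router K
5.224.26.59: longest match 4.0.0.0/7 -> Router A

no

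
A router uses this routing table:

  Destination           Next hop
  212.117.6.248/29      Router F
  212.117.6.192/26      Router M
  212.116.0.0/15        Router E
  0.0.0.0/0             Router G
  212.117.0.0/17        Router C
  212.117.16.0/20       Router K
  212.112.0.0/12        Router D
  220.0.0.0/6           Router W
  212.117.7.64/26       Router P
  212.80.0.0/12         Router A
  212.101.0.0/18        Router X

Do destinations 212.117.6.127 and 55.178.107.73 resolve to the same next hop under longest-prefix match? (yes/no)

212.117.6.127: longest match 212.117.0.0/17 -> Router C
55.178.107.73: longest match 0.0.0.0/0 -> Router G

no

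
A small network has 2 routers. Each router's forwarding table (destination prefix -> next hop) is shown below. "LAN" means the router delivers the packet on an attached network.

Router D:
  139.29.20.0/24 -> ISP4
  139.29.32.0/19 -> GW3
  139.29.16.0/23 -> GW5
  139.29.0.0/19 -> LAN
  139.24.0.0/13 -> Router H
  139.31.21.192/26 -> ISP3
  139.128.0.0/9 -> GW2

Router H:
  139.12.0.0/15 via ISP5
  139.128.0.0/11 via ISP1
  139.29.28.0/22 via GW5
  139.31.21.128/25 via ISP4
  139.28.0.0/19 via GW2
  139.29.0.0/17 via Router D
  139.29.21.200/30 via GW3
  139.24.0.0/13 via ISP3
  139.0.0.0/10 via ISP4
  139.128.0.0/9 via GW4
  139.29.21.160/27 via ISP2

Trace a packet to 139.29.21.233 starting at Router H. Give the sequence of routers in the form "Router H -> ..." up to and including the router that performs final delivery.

Router H -> Router D

At Router H: longest match for 139.29.21.233 is 139.29.0.0/17 -> Router D
At Router D: longest match for 139.29.21.233 is 139.29.0.0/19 -> LAN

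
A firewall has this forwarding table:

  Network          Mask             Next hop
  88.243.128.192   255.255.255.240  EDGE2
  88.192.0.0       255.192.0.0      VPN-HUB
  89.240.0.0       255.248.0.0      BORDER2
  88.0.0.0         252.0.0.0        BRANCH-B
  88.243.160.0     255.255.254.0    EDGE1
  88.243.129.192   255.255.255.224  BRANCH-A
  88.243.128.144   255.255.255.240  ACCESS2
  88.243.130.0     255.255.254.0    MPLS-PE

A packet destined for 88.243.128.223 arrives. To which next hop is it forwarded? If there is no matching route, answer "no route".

VPN-HUB

Routes whose prefix contains 88.243.128.223:
  88.0.0.0/6 (88.0.0.0 - 91.255.255.255) -> BRANCH-B
  88.192.0.0/10 (88.192.0.0 - 88.255.255.255) -> VPN-HUB
More-specific entries that do NOT match:
  88.243.128.192/28 (88.243.128.192 - 88.243.128.207) does not contain 88.243.128.223
  88.243.128.144/28 (88.243.128.144 - 88.243.128.159) does not contain 88.243.128.223
  88.243.129.192/27 (88.243.129.192 - 88.243.129.223) does not contain 88.243.128.223
  88.243.160.0/23 (88.243.160.0 - 88.243.161.255) does not contain 88.243.128.223
  88.243.130.0/23 (88.243.130.0 - 88.243.131.255) does not contain 88.243.128.223
  89.240.0.0/13 (89.240.0.0 - 89.247.255.255) does not contain 88.243.128.223
Longest matching prefix is /10 -> next hop VPN-HUB.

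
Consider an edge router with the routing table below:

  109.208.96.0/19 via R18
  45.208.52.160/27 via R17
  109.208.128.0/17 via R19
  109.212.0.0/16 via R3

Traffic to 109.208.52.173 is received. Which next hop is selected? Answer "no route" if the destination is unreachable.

no route

No entry's prefix contains 109.208.52.173; there is no default route.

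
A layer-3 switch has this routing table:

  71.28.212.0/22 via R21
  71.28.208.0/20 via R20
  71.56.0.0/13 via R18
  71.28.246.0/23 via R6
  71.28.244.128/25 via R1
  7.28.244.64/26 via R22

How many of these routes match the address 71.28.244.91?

0

No listed prefix contains 71.28.244.91.
Total matching entries: 0.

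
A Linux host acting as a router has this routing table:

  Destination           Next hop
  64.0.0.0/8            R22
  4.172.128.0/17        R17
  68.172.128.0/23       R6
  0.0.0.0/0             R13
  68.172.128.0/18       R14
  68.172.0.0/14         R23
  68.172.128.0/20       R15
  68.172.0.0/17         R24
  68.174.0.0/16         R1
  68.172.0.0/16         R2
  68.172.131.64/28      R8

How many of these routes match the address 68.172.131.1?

Prefixes containing 68.172.131.1:
  0.0.0.0/0 (default, matches everything)
  68.172.0.0/14 (68.172.0.0 - 68.175.255.255)
  68.172.0.0/16 (68.172.0.0 - 68.172.255.255)
  68.172.128.0/18 (68.172.128.0 - 68.172.191.255)
  68.172.128.0/20 (68.172.128.0 - 68.172.143.255)
Total matching entries: 5.

5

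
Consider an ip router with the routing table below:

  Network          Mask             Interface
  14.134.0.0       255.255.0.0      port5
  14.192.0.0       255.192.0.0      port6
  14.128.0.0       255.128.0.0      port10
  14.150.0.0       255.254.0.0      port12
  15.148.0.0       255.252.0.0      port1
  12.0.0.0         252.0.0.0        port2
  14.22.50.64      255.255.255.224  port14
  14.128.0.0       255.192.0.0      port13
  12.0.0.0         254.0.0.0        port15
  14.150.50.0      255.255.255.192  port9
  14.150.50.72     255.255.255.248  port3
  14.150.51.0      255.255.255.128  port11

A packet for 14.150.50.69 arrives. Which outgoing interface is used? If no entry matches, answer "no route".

Routes whose prefix contains 14.150.50.69:
  12.0.0.0/6 (12.0.0.0 - 15.255.255.255) -> port2
  14.128.0.0/9 (14.128.0.0 - 14.255.255.255) -> port10
  14.128.0.0/10 (14.128.0.0 - 14.191.255.255) -> port13
  14.150.0.0/15 (14.150.0.0 - 14.151.255.255) -> port12
More-specific entries that do NOT match:
  14.150.50.72/29 (14.150.50.72 - 14.150.50.79) does not contain 14.150.50.69
  14.22.50.64/27 (14.22.50.64 - 14.22.50.95) does not contain 14.150.50.69
  14.150.50.0/26 (14.150.50.0 - 14.150.50.63) does not contain 14.150.50.69
  14.150.51.0/25 (14.150.51.0 - 14.150.51.127) does not contain 14.150.50.69
  14.134.0.0/16 (14.134.0.0 - 14.134.255.255) does not contain 14.150.50.69
Longest matching prefix is /15 -> interface port12.

port12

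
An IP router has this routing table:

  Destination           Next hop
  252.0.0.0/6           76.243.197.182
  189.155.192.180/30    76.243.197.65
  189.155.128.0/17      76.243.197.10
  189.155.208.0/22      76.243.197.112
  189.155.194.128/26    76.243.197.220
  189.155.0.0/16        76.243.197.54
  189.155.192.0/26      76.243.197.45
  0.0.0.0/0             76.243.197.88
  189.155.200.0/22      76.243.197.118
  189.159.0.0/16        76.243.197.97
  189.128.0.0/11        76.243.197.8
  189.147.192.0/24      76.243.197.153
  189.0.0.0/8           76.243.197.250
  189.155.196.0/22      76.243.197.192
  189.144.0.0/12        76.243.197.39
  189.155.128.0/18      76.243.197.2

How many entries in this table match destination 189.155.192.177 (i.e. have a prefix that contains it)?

Prefixes containing 189.155.192.177:
  0.0.0.0/0 (default, matches everything)
  189.0.0.0/8 (189.0.0.0 - 189.255.255.255)
  189.128.0.0/11 (189.128.0.0 - 189.159.255.255)
  189.144.0.0/12 (189.144.0.0 - 189.159.255.255)
  189.155.0.0/16 (189.155.0.0 - 189.155.255.255)
  189.155.128.0/17 (189.155.128.0 - 189.155.255.255)
Total matching entries: 6.

6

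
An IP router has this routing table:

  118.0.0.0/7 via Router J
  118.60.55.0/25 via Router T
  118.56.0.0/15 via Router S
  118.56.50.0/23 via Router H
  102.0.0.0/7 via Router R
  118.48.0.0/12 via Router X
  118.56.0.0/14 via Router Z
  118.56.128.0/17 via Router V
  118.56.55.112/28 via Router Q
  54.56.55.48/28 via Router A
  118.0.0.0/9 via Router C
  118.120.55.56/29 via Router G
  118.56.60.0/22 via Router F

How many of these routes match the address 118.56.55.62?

Prefixes containing 118.56.55.62:
  118.0.0.0/7 (118.0.0.0 - 119.255.255.255)
  118.0.0.0/9 (118.0.0.0 - 118.127.255.255)
  118.48.0.0/12 (118.48.0.0 - 118.63.255.255)
  118.56.0.0/14 (118.56.0.0 - 118.59.255.255)
  118.56.0.0/15 (118.56.0.0 - 118.57.255.255)
Total matching entries: 5.

5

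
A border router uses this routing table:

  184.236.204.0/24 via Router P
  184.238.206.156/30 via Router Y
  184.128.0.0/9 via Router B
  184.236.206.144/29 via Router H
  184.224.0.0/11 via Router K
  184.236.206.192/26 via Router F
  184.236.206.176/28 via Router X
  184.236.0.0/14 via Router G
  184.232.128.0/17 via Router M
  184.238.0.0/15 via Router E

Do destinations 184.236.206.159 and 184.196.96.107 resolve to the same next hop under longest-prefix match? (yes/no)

no

184.236.206.159: longest match 184.236.0.0/14 -> Router G
184.196.96.107: longest match 184.128.0.0/9 -> Router B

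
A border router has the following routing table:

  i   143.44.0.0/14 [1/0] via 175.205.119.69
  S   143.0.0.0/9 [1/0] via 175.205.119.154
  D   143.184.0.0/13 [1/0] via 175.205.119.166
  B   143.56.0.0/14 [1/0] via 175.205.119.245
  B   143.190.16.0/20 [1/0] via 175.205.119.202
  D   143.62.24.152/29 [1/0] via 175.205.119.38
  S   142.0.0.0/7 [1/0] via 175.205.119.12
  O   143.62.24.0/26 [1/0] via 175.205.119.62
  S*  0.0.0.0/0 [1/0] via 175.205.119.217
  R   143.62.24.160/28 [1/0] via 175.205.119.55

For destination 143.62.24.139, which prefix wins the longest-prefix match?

143.0.0.0/9

Entries matching 143.62.24.139:
  0.0.0.0/0 (default, matches everything)
  142.0.0.0/7 (142.0.0.0 - 143.255.255.255)
  143.0.0.0/9 (143.0.0.0 - 143.127.255.255)
Most specific is 143.0.0.0/9.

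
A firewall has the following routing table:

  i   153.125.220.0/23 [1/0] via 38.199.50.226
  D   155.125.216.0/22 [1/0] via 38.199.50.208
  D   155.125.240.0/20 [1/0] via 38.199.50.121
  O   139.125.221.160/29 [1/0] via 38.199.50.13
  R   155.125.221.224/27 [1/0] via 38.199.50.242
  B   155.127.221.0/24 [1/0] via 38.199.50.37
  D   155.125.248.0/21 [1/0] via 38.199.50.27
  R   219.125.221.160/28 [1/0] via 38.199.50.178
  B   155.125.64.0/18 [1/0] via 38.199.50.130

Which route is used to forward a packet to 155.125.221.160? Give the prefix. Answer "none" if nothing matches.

155.125.221.160 is outside every listed prefix and there is no default route.

none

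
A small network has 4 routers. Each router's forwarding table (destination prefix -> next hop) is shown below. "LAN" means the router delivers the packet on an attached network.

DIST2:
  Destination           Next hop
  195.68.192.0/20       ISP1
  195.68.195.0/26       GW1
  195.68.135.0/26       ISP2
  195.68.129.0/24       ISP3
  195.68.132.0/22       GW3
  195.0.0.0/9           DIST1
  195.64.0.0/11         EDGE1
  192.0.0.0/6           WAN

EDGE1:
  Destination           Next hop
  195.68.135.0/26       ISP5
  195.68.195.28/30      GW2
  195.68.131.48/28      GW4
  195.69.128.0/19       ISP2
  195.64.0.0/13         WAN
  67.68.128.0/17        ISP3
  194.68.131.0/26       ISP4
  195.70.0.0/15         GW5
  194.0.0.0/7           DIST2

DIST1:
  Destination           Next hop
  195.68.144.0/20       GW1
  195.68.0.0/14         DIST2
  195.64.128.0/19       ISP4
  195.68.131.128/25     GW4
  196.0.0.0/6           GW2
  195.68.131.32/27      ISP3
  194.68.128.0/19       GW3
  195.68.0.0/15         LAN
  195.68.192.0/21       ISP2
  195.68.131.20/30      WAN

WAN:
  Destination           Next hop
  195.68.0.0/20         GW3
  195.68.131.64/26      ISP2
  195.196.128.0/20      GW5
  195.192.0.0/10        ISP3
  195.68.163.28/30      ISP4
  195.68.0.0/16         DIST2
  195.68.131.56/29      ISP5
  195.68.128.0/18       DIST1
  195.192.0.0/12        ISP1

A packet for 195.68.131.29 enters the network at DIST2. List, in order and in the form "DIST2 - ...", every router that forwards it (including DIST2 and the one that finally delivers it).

DIST2 - EDGE1 - WAN - DIST1

At DIST2: longest match for 195.68.131.29 is 195.64.0.0/11 -> EDGE1
At EDGE1: longest match for 195.68.131.29 is 195.64.0.0/13 -> WAN
At WAN: longest match for 195.68.131.29 is 195.68.128.0/18 -> DIST1
At DIST1: longest match for 195.68.131.29 is 195.68.0.0/15 -> LAN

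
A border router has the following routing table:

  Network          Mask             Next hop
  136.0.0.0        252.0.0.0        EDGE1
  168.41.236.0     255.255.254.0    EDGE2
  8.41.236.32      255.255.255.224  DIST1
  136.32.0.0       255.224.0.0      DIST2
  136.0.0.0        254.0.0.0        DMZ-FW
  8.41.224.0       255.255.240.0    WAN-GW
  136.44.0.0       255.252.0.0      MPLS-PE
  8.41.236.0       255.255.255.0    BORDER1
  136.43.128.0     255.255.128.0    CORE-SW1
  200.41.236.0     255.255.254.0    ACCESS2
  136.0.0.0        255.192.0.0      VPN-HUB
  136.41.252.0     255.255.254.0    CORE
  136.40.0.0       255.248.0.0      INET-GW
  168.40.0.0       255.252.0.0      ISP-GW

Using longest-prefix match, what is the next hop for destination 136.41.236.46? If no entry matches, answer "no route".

INET-GW

Routes whose prefix contains 136.41.236.46:
  136.0.0.0/6 (136.0.0.0 - 139.255.255.255) -> EDGE1
  136.0.0.0/7 (136.0.0.0 - 137.255.255.255) -> DMZ-FW
  136.0.0.0/10 (136.0.0.0 - 136.63.255.255) -> VPN-HUB
  136.32.0.0/11 (136.32.0.0 - 136.63.255.255) -> DIST2
  136.40.0.0/13 (136.40.0.0 - 136.47.255.255) -> INET-GW
More-specific entries that do NOT match:
  8.41.236.32/27 (8.41.236.32 - 8.41.236.63) does not contain 136.41.236.46
  8.41.236.0/24 (8.41.236.0 - 8.41.236.255) does not contain 136.41.236.46
  168.41.236.0/23 (168.41.236.0 - 168.41.237.255) does not contain 136.41.236.46
  200.41.236.0/23 (200.41.236.0 - 200.41.237.255) does not contain 136.41.236.46
  136.41.252.0/23 (136.41.252.0 - 136.41.253.255) does not contain 136.41.236.46
  8.41.224.0/20 (8.41.224.0 - 8.41.239.255) does not contain 136.41.236.46
  136.43.128.0/17 (136.43.128.0 - 136.43.255.255) does not contain 136.41.236.46
  136.44.0.0/14 (136.44.0.0 - 136.47.255.255) does not contain 136.41.236.46
  168.40.0.0/14 (168.40.0.0 - 168.43.255.255) does not contain 136.41.236.46
Longest matching prefix is /13 -> next hop INET-GW.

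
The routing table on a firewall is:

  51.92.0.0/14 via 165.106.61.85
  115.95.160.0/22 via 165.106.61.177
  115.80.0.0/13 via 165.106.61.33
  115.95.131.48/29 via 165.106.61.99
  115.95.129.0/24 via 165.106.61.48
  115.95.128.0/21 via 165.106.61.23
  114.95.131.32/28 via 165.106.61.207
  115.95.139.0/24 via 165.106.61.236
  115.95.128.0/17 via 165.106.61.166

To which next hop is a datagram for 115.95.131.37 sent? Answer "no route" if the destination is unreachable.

Routes whose prefix contains 115.95.131.37:
  115.95.128.0/17 (115.95.128.0 - 115.95.255.255) -> 165.106.61.166
  115.95.128.0/21 (115.95.128.0 - 115.95.135.255) -> 165.106.61.23
More-specific entries that do NOT match:
  115.95.131.48/29 (115.95.131.48 - 115.95.131.55) does not contain 115.95.131.37
  114.95.131.32/28 (114.95.131.32 - 114.95.131.47) does not contain 115.95.131.37
  115.95.129.0/24 (115.95.129.0 - 115.95.129.255) does not contain 115.95.131.37
  115.95.139.0/24 (115.95.139.0 - 115.95.139.255) does not contain 115.95.131.37
  115.95.160.0/22 (115.95.160.0 - 115.95.163.255) does not contain 115.95.131.37
Longest matching prefix is /21 -> next hop 165.106.61.23.

165.106.61.23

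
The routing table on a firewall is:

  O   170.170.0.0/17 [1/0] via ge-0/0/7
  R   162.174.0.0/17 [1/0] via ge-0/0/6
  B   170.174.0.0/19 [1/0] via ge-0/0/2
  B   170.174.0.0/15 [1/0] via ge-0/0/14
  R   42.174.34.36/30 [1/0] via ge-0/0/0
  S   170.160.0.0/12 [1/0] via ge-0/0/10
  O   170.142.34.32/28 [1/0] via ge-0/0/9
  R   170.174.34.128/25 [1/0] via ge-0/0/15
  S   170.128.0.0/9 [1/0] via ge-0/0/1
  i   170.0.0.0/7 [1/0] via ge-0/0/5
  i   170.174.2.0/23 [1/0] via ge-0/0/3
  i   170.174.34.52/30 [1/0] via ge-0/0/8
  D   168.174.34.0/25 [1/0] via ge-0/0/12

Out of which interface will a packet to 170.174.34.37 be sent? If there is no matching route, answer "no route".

ge-0/0/14

Routes whose prefix contains 170.174.34.37:
  170.0.0.0/7 (170.0.0.0 - 171.255.255.255) -> ge-0/0/5
  170.128.0.0/9 (170.128.0.0 - 170.255.255.255) -> ge-0/0/1
  170.160.0.0/12 (170.160.0.0 - 170.175.255.255) -> ge-0/0/10
  170.174.0.0/15 (170.174.0.0 - 170.175.255.255) -> ge-0/0/14
More-specific entries that do NOT match:
  42.174.34.36/30 (42.174.34.36 - 42.174.34.39) does not contain 170.174.34.37
  170.174.34.52/30 (170.174.34.52 - 170.174.34.55) does not contain 170.174.34.37
  170.142.34.32/28 (170.142.34.32 - 170.142.34.47) does not contain 170.174.34.37
  170.174.34.128/25 (170.174.34.128 - 170.174.34.255) does not contain 170.174.34.37
  168.174.34.0/25 (168.174.34.0 - 168.174.34.127) does not contain 170.174.34.37
  170.174.2.0/23 (170.174.2.0 - 170.174.3.255) does not contain 170.174.34.37
  170.174.0.0/19 (170.174.0.0 - 170.174.31.255) does not contain 170.174.34.37
  170.170.0.0/17 (170.170.0.0 - 170.170.127.255) does not contain 170.174.34.37
  162.174.0.0/17 (162.174.0.0 - 162.174.127.255) does not contain 170.174.34.37
Longest matching prefix is /15 -> interface ge-0/0/14.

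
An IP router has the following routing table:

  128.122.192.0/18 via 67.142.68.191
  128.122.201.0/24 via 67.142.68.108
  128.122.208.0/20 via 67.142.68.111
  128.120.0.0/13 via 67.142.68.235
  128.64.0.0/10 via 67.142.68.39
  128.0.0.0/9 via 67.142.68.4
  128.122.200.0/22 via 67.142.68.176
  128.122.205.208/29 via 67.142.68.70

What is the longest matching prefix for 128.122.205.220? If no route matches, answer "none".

Entries matching 128.122.205.220:
  128.0.0.0/9 (128.0.0.0 - 128.127.255.255)
  128.64.0.0/10 (128.64.0.0 - 128.127.255.255)
  128.120.0.0/13 (128.120.0.0 - 128.127.255.255)
  128.122.192.0/18 (128.122.192.0 - 128.122.255.255)
Most specific is 128.122.192.0/18.

128.122.192.0/18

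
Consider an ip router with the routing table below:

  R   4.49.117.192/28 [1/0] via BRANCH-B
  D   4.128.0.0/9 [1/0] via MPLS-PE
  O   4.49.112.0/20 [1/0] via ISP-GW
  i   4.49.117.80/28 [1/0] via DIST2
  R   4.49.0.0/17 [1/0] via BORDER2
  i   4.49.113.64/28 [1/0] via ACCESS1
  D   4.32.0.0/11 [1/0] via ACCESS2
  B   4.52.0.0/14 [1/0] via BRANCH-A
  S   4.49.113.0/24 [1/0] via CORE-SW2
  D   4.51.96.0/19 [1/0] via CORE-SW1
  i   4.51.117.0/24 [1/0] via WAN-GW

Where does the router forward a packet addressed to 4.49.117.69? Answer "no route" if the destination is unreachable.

ISP-GW

Routes whose prefix contains 4.49.117.69:
  4.32.0.0/11 (4.32.0.0 - 4.63.255.255) -> ACCESS2
  4.49.0.0/17 (4.49.0.0 - 4.49.127.255) -> BORDER2
  4.49.112.0/20 (4.49.112.0 - 4.49.127.255) -> ISP-GW
More-specific entries that do NOT match:
  4.49.117.192/28 (4.49.117.192 - 4.49.117.207) does not contain 4.49.117.69
  4.49.117.80/28 (4.49.117.80 - 4.49.117.95) does not contain 4.49.117.69
  4.49.113.64/28 (4.49.113.64 - 4.49.113.79) does not contain 4.49.117.69
  4.49.113.0/24 (4.49.113.0 - 4.49.113.255) does not contain 4.49.117.69
  4.51.117.0/24 (4.51.117.0 - 4.51.117.255) does not contain 4.49.117.69
Longest matching prefix is /20 -> next hop ISP-GW.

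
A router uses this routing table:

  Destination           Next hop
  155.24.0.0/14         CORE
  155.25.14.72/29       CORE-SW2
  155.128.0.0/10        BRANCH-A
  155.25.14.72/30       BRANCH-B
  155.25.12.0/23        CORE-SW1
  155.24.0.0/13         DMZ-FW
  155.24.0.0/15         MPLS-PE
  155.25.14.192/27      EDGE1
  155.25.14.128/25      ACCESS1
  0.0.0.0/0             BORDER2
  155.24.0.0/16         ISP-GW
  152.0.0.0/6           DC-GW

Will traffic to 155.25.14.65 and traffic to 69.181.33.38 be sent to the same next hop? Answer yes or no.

155.25.14.65: longest match 155.24.0.0/15 -> MPLS-PE
69.181.33.38: longest match 0.0.0.0/0 -> BORDER2

no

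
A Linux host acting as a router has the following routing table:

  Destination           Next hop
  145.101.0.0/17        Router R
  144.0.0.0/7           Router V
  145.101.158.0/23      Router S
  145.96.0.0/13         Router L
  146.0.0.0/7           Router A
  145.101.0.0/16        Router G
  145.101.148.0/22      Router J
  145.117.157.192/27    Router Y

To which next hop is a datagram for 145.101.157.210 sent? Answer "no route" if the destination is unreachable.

Router G

Routes whose prefix contains 145.101.157.210:
  144.0.0.0/7 (144.0.0.0 - 145.255.255.255) -> Router V
  145.96.0.0/13 (145.96.0.0 - 145.103.255.255) -> Router L
  145.101.0.0/16 (145.101.0.0 - 145.101.255.255) -> Router G
More-specific entries that do NOT match:
  145.117.157.192/27 (145.117.157.192 - 145.117.157.223) does not contain 145.101.157.210
  145.101.158.0/23 (145.101.158.0 - 145.101.159.255) does not contain 145.101.157.210
  145.101.148.0/22 (145.101.148.0 - 145.101.151.255) does not contain 145.101.157.210
  145.101.0.0/17 (145.101.0.0 - 145.101.127.255) does not contain 145.101.157.210
Longest matching prefix is /16 -> next hop Router G.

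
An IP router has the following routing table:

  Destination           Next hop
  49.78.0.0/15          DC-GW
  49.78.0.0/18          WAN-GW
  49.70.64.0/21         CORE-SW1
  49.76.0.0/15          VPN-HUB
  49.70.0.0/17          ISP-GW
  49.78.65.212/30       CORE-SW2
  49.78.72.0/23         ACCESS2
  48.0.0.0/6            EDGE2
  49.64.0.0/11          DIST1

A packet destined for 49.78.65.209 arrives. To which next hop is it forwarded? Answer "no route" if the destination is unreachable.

Routes whose prefix contains 49.78.65.209:
  48.0.0.0/6 (48.0.0.0 - 51.255.255.255) -> EDGE2
  49.64.0.0/11 (49.64.0.0 - 49.95.255.255) -> DIST1
  49.78.0.0/15 (49.78.0.0 - 49.79.255.255) -> DC-GW
More-specific entries that do NOT match:
  49.78.65.212/30 (49.78.65.212 - 49.78.65.215) does not contain 49.78.65.209
  49.78.72.0/23 (49.78.72.0 - 49.78.73.255) does not contain 49.78.65.209
  49.70.64.0/21 (49.70.64.0 - 49.70.71.255) does not contain 49.78.65.209
  49.78.0.0/18 (49.78.0.0 - 49.78.63.255) does not contain 49.78.65.209
  49.70.0.0/17 (49.70.0.0 - 49.70.127.255) does not contain 49.78.65.209
Longest matching prefix is /15 -> next hop DC-GW.

DC-GW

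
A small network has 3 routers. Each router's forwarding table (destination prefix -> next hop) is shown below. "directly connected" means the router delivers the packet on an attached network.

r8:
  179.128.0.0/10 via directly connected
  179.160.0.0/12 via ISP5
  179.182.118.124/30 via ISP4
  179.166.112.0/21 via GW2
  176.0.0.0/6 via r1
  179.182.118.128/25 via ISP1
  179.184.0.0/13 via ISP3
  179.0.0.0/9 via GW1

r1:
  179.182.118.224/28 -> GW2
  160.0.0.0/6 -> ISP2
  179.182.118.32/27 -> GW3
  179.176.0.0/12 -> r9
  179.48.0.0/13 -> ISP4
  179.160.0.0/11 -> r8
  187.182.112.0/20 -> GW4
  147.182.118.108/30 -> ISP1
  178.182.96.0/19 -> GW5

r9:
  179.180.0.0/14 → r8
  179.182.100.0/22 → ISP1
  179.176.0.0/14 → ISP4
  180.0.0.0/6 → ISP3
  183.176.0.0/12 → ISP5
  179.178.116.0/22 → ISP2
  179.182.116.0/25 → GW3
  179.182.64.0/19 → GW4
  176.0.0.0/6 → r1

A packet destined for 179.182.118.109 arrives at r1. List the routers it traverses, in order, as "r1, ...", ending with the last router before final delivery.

r1, r9, r8

At r1: longest match for 179.182.118.109 is 179.176.0.0/12 -> r9
At r9: longest match for 179.182.118.109 is 179.180.0.0/14 -> r8
At r8: longest match for 179.182.118.109 is 179.128.0.0/10 -> directly connected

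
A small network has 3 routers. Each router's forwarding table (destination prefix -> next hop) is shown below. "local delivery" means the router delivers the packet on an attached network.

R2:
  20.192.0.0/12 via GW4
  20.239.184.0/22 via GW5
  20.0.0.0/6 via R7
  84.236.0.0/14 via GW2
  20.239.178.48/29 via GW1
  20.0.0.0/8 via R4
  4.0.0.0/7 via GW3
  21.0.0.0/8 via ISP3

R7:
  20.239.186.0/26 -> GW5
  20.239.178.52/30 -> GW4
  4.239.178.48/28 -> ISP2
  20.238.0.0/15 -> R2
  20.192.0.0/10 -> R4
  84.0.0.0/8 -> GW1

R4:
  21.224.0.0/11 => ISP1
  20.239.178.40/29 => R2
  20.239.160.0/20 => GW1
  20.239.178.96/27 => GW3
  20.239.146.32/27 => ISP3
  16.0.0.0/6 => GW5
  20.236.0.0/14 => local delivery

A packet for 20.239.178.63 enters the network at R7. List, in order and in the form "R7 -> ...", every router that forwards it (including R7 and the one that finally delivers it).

At R7: longest match for 20.239.178.63 is 20.238.0.0/15 -> R2
At R2: longest match for 20.239.178.63 is 20.0.0.0/8 -> R4
At R4: longest match for 20.239.178.63 is 20.236.0.0/14 -> local delivery

R7 -> R2 -> R4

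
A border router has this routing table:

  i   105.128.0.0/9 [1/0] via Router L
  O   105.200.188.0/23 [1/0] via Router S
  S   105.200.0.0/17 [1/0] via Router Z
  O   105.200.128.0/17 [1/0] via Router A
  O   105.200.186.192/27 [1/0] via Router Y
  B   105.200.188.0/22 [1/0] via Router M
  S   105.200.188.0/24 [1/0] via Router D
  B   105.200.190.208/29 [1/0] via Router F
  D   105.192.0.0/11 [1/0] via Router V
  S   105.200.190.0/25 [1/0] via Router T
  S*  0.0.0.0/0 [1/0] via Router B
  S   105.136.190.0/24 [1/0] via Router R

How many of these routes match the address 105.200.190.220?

5

Prefixes containing 105.200.190.220:
  0.0.0.0/0 (default, matches everything)
  105.128.0.0/9 (105.128.0.0 - 105.255.255.255)
  105.192.0.0/11 (105.192.0.0 - 105.223.255.255)
  105.200.128.0/17 (105.200.128.0 - 105.200.255.255)
  105.200.188.0/22 (105.200.188.0 - 105.200.191.255)
Total matching entries: 5.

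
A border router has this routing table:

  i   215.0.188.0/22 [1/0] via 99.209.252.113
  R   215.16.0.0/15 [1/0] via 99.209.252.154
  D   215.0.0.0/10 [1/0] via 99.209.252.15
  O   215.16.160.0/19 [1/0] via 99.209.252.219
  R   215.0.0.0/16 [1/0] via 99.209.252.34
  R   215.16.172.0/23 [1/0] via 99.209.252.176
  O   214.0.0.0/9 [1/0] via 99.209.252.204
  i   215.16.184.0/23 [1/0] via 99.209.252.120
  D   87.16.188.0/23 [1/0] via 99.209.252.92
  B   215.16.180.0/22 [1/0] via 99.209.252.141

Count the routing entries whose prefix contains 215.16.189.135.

Prefixes containing 215.16.189.135:
  215.0.0.0/10 (215.0.0.0 - 215.63.255.255)
  215.16.0.0/15 (215.16.0.0 - 215.17.255.255)
  215.16.160.0/19 (215.16.160.0 - 215.16.191.255)
Total matching entries: 3.

3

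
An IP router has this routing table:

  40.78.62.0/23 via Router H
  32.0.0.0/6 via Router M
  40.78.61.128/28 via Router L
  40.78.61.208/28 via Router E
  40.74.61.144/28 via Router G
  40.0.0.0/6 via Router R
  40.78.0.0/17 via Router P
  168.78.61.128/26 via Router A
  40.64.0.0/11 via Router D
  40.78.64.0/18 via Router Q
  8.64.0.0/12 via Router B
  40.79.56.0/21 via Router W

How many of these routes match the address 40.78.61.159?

3

Prefixes containing 40.78.61.159:
  40.0.0.0/6 (40.0.0.0 - 43.255.255.255)
  40.64.0.0/11 (40.64.0.0 - 40.95.255.255)
  40.78.0.0/17 (40.78.0.0 - 40.78.127.255)
Total matching entries: 3.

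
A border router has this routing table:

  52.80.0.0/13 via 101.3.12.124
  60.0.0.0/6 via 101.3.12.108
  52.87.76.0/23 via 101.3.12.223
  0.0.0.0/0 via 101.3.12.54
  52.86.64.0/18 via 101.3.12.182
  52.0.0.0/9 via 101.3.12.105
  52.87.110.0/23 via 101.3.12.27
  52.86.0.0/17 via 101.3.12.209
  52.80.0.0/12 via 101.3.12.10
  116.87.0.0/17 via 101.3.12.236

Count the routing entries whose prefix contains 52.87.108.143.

4

Prefixes containing 52.87.108.143:
  0.0.0.0/0 (default, matches everything)
  52.0.0.0/9 (52.0.0.0 - 52.127.255.255)
  52.80.0.0/12 (52.80.0.0 - 52.95.255.255)
  52.80.0.0/13 (52.80.0.0 - 52.87.255.255)
Total matching entries: 4.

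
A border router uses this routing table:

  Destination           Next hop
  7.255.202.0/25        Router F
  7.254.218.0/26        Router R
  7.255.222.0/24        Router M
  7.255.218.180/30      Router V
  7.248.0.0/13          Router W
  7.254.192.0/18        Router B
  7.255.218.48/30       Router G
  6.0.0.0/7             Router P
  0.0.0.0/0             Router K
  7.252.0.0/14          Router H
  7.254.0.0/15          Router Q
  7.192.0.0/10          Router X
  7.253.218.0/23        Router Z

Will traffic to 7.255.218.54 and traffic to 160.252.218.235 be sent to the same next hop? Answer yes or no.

no

7.255.218.54: longest match 7.254.0.0/15 -> Router Q
160.252.218.235: longest match 0.0.0.0/0 -> Router K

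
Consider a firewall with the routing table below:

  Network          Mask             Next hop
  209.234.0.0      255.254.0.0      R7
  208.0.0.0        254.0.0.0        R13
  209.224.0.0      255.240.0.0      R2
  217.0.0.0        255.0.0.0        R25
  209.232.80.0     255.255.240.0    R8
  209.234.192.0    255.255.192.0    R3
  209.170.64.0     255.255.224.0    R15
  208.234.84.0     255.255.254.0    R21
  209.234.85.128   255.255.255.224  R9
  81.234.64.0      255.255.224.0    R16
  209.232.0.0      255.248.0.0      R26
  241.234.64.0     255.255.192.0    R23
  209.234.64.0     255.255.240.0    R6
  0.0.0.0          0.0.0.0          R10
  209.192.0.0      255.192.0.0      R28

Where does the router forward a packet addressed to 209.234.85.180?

Routes whose prefix contains 209.234.85.180:
  0.0.0.0/0 (default, matches everything) -> R10
  208.0.0.0/7 (208.0.0.0 - 209.255.255.255) -> R13
  209.192.0.0/10 (209.192.0.0 - 209.255.255.255) -> R28
  209.224.0.0/12 (209.224.0.0 - 209.239.255.255) -> R2
  209.232.0.0/13 (209.232.0.0 - 209.239.255.255) -> R26
  209.234.0.0/15 (209.234.0.0 - 209.235.255.255) -> R7
More-specific entries that do NOT match:
  209.234.85.128/27 (209.234.85.128 - 209.234.85.159) does not contain 209.234.85.180
  208.234.84.0/23 (208.234.84.0 - 208.234.85.255) does not contain 209.234.85.180
  209.232.80.0/20 (209.232.80.0 - 209.232.95.255) does not contain 209.234.85.180
  209.234.64.0/20 (209.234.64.0 - 209.234.79.255) does not contain 209.234.85.180
  209.170.64.0/19 (209.170.64.0 - 209.170.95.255) does not contain 209.234.85.180
  81.234.64.0/19 (81.234.64.0 - 81.234.95.255) does not contain 209.234.85.180
  209.234.192.0/18 (209.234.192.0 - 209.234.255.255) does not contain 209.234.85.180
  241.234.64.0/18 (241.234.64.0 - 241.234.127.255) does not contain 209.234.85.180
Longest matching prefix is /15 -> next hop R7.

R7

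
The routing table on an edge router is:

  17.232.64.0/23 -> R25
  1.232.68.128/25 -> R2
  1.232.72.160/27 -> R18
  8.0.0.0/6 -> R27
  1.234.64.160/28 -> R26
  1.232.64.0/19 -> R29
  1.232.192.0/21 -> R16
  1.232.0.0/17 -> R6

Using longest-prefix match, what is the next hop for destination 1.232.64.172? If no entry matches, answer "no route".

Routes whose prefix contains 1.232.64.172:
  1.232.0.0/17 (1.232.0.0 - 1.232.127.255) -> R6
  1.232.64.0/19 (1.232.64.0 - 1.232.95.255) -> R29
More-specific entries that do NOT match:
  1.234.64.160/28 (1.234.64.160 - 1.234.64.175) does not contain 1.232.64.172
  1.232.72.160/27 (1.232.72.160 - 1.232.72.191) does not contain 1.232.64.172
  1.232.68.128/25 (1.232.68.128 - 1.232.68.255) does not contain 1.232.64.172
  17.232.64.0/23 (17.232.64.0 - 17.232.65.255) does not contain 1.232.64.172
  1.232.192.0/21 (1.232.192.0 - 1.232.199.255) does not contain 1.232.64.172
Longest matching prefix is /19 -> next hop R29.

R29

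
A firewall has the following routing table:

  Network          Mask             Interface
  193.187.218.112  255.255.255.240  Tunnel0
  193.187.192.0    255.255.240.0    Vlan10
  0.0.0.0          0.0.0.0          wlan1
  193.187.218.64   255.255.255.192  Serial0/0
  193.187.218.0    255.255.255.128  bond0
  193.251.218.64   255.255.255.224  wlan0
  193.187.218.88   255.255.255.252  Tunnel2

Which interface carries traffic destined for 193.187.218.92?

Routes whose prefix contains 193.187.218.92:
  0.0.0.0/0 (default, matches everything) -> wlan1
  193.187.218.0/25 (193.187.218.0 - 193.187.218.127) -> bond0
  193.187.218.64/26 (193.187.218.64 - 193.187.218.127) -> Serial0/0
More-specific entries that do NOT match:
  193.187.218.88/30 (193.187.218.88 - 193.187.218.91) does not contain 193.187.218.92
  193.187.218.112/28 (193.187.218.112 - 193.187.218.127) does not contain 193.187.218.92
  193.251.218.64/27 (193.251.218.64 - 193.251.218.95) does not contain 193.187.218.92
Longest matching prefix is /26 -> interface Serial0/0.

Serial0/0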